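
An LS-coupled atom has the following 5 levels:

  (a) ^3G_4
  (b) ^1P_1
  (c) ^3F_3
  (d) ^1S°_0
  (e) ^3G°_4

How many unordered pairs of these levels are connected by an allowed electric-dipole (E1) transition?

(a)–(b): forbidden (parity, ΔS, ΔL, ΔJ).
(a)–(c): forbidden (parity).
(a)–(d): forbidden (ΔS, ΔL, ΔJ).
(a)–(e): allowed.
(b)–(c): forbidden (parity, ΔS, ΔL, ΔJ).
(b)–(d): allowed.
(b)–(e): forbidden (ΔS, ΔL, ΔJ).
(c)–(d): forbidden (ΔS, ΔL, ΔJ).
(c)–(e): allowed.
(d)–(e): forbidden (parity, ΔS, ΔL, ΔJ).
Allowed pairs: 3 of 10.

3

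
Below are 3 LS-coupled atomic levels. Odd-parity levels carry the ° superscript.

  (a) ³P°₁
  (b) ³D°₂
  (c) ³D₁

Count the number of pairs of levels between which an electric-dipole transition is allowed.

2

(a)–(b): forbidden (parity).
(a)–(c): allowed.
(b)–(c): allowed.
Allowed pairs: 2 of 3.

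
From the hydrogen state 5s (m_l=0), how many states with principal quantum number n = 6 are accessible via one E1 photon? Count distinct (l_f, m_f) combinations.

E1 requires Δl = ±1, so l_f ∈ {-1, 1}; with 0 ≤ l_f ≤ n_f−1 = 5, the allowed l_f values are {1}.
For l_f = 1: m_f ∈ {m_i−1, m_i, m_i+1} ∩ [−1, 1] = {-1, 0, 1} → 3 states.
Total: 3.

3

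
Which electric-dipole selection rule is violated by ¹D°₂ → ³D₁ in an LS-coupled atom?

Initial level: S=0, L=2, J=2, parity odd. Final level: S=1, L=2, J=1, parity even.
Parity must change: odd → even — ✓.
ΔS = 0: S: 0 → 1 — ✗.
ΔL = 0, ±1 (not L=0↔0): L: 2 → 2, ΔL = +0 — ✓.
ΔJ = 0, ±1 (not J=0↔0): J: 2 → 1, ΔJ = -1 — ✓.

the ΔS = 0 rule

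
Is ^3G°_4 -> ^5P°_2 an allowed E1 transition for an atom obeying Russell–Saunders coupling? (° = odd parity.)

Reading off the term symbols: S 1→2, L 4→1, J 4→2, parity odd→odd.
ΔL = 0, ±1 (not L=0↔0): L: 4 → 1, ΔL = -3 — fails.
ΔS = 0: S: 1 → 2 — fails.
ΔJ = 0, ±1 (not J=0↔0): J: 4 → 2, ΔJ = -2 — fails.
Parity must change: odd → odd — fails.
Rule(s) violated: parity, ΔS, ΔL, ΔJ.

forbidden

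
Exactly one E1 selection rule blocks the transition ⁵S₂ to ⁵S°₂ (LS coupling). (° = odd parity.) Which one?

the L=0 ↔ L=0 exclusion

Reading off the term symbols: S 2→2, L 0→0, J 2→2, parity even→odd.
Parity must change: even → odd — passes.
ΔS = 0: S: 2 → 2 — passes.
ΔL = 0, ±1 (not L=0↔0): L: 0 → 0, ΔL = +0 — fails.
ΔJ = 0, ±1 (not J=0↔0): J: 2 → 2, ΔJ = +0 — passes.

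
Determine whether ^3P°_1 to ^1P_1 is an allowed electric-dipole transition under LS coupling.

Initial level: S=1, L=1, J=1, parity odd. Final level: S=0, L=1, J=1, parity even.
ΔS = 0: S: 1 → 0 — ✗.
ΔJ = 0, ±1 (not J=0↔0): J: 1 → 1, ΔJ = +0 — ✓.
Parity must change: odd → even — ✓.
ΔL = 0, ±1 (not L=0↔0): L: 1 → 1, ΔL = +0 — ✓.
Rule(s) violated: ΔS.

forbidden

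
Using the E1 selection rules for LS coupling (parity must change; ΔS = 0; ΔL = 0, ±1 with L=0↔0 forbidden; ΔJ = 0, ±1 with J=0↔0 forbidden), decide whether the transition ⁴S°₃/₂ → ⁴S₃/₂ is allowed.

forbidden

Initial level: S=3/2, L=0, J=3/2, parity odd. Final level: S=3/2, L=0, J=3/2, parity even.
Parity must change: odd → even — ✓.
ΔS = 0: S: 3/2 → 3/2 — ✓.
ΔL = 0, ±1 (not L=0↔0): L: 0 → 0, ΔL = +0 — ✗.
ΔJ = 0, ±1 (not J=0↔0): J: 3/2 → 3/2, ΔJ = +0 — ✓.
Rule(s) violated: ΔL.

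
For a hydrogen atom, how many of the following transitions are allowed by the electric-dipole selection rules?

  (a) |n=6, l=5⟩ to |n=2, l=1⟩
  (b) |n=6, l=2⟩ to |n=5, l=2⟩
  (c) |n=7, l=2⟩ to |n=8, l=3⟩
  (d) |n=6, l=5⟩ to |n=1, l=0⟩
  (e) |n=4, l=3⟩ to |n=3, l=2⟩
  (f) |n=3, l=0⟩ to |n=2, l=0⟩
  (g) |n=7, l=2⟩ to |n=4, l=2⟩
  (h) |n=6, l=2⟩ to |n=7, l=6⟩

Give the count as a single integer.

(a) forbidden — Δl = -4 (E1 requires Δl = ±1)
(b) forbidden — Δl = +0 (E1 requires Δl = ±1)
(c) allowed
(d) forbidden — Δl = -5 (E1 requires Δl = ±1)
(e) allowed
(f) forbidden — Δl = +0 (E1 requires Δl = ±1)
(g) forbidden — Δl = +0 (E1 requires Δl = ±1)
(h) forbidden — Δl = +4 (E1 requires Δl = ±1)
Total allowed: 2 of 8.

2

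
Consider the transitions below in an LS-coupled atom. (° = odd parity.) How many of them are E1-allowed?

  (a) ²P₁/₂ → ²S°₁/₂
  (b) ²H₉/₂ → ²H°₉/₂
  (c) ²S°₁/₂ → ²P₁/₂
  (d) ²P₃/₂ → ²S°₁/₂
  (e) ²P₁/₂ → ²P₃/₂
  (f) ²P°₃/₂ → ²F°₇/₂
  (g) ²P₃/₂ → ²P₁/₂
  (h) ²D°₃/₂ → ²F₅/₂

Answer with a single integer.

(a) allowed
(b) allowed
(c) allowed
(d) allowed
(e) forbidden (parity fails)
(f) forbidden (parity, ΔL, ΔJ fail)
(g) forbidden (parity fails)
(h) allowed
Total allowed: 5 of 8.

5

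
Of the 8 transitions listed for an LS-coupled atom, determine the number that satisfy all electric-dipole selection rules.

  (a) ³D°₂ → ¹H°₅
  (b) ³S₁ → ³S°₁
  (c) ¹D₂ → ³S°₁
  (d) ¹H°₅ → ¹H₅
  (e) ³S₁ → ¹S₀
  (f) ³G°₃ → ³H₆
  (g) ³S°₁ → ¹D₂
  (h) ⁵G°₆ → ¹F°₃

1

(a) forbidden (parity, ΔS, ΔL, ΔJ fail)
(b) forbidden (ΔL fails)
(c) forbidden (ΔS, ΔL fail)
(d) allowed
(e) forbidden (parity, ΔS, ΔL fail)
(f) forbidden (ΔJ fails)
(g) forbidden (ΔS, ΔL fail)
(h) forbidden (parity, ΔS, ΔJ fail)
Total allowed: 1 of 8.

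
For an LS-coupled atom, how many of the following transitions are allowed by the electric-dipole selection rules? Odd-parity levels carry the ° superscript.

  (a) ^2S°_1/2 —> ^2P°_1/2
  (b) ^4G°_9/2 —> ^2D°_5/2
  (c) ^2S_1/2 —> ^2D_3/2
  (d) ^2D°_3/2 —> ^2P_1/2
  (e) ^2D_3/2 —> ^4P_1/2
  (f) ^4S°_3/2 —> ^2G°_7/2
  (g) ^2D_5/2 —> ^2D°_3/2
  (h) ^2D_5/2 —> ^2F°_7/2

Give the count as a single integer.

3

(a) forbidden (parity fails)
(b) forbidden (parity, ΔS, ΔL, ΔJ fail)
(c) forbidden (parity, ΔL fail)
(d) allowed
(e) forbidden (parity, ΔS fail)
(f) forbidden (parity, ΔS, ΔL, ΔJ fail)
(g) allowed
(h) allowed
Total allowed: 3 of 8.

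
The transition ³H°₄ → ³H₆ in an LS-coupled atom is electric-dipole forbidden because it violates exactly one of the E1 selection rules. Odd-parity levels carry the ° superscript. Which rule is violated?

Reading off the term symbols: S 1→1, L 5→5, J 4→6, parity odd→even.
Parity must change: odd → even — passes.
ΔS = 0: S: 1 → 1 — passes.
ΔL = 0, ±1 (not L=0↔0): L: 5 → 5, ΔL = +0 — passes.
ΔJ = 0, ±1 (not J=0↔0): J: 4 → 6, ΔJ = +2 — fails.

the ΔJ = 0, ±1 rule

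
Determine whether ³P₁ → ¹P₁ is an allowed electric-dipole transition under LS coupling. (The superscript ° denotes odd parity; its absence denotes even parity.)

Reading off the term symbols: S 1→0, L 1→1, J 1→1, parity even→even.
Parity must change: even → even — fails.
ΔS = 0: S: 1 → 0 — fails.
ΔL = 0, ±1 (not L=0↔0): L: 1 → 1, ΔL = +0 — passes.
ΔJ = 0, ±1 (not J=0↔0): J: 1 → 1, ΔJ = +0 — passes.
Rule(s) violated: parity, ΔS.

forbidden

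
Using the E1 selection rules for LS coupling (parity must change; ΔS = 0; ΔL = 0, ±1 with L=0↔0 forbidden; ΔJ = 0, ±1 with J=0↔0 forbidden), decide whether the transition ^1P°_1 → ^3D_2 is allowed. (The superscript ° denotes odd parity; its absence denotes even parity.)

ΔJ = 0, ±1 (not J=0↔0): J: 1 → 2, ΔJ = +1 — passes.
ΔS = 0: S: 0 → 1 — fails.
Parity must change: odd → even — passes.
ΔL = 0, ±1 (not L=0↔0): L: 1 → 2, ΔL = +1 — passes.
Rule(s) violated: ΔS.

forbidden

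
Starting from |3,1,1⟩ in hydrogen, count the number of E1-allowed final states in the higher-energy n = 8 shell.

E1 requires Δl = ±1, so l_f ∈ {0, 2}; with 0 ≤ l_f ≤ n_f−1 = 7, the allowed l_f values are {0, 2}.
For l_f = 0: m_f ∈ {m_i−1, m_i, m_i+1} ∩ [−0, 0] = {0} → 1 state.
For l_f = 2: m_f ∈ {m_i−1, m_i, m_i+1} ∩ [−2, 2] = {0, 1, 2} → 3 states.
Total: 4.

4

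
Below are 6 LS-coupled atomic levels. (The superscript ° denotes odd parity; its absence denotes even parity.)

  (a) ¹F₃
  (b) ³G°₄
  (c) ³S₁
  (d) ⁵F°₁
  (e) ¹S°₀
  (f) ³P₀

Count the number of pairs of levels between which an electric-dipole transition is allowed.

0

(a)–(b): forbidden (ΔS).
(a)–(c): forbidden (parity, ΔS, ΔL, ΔJ).
(a)–(d): forbidden (ΔS, ΔJ).
(a)–(e): forbidden (ΔL, ΔJ).
(a)–(f): forbidden (parity, ΔS, ΔL, ΔJ).
(b)–(c): forbidden (ΔL, ΔJ).
(b)–(d): forbidden (parity, ΔS, ΔJ).
(b)–(e): forbidden (parity, ΔS, ΔL, ΔJ).
(b)–(f): forbidden (ΔL, ΔJ).
(c)–(d): forbidden (ΔS, ΔL).
(c)–(e): forbidden (ΔS, ΔL).
(c)–(f): forbidden (parity).
(d)–(e): forbidden (parity, ΔS, ΔL).
(d)–(f): forbidden (ΔS, ΔL).
(e)–(f): forbidden (ΔS, ΔJ).
Allowed pairs: 0 of 15.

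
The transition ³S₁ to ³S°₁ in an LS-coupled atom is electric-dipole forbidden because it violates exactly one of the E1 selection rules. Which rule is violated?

ΔJ = 0, ±1 (not J=0↔0): J: 1 → 1, ΔJ = +0 — satisfied.
ΔL = 0, ±1 (not L=0↔0): L: 0 → 0, ΔL = +0 — violated.
ΔS = 0: S: 1 → 1 — satisfied.
Parity must change: even → odd — satisfied.

the L=0 ↔ L=0 exclusion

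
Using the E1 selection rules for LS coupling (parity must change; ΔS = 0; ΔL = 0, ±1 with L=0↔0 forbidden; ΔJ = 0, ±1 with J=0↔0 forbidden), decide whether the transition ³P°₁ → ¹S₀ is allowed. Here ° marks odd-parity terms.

Initial level: S=1, L=1, J=1, parity odd. Final level: S=0, L=0, J=0, parity even.
Parity must change: odd → even — ok.
ΔJ = 0, ±1 (not J=0↔0): J: 1 → 0, ΔJ = -1 — ok.
ΔL = 0, ±1 (not L=0↔0): L: 1 → 0, ΔL = -1 — ok.
ΔS = 0: S: 1 → 0 — fails.
Rule(s) violated: ΔS.

forbidden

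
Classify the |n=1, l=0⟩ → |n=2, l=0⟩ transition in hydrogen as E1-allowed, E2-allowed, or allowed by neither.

neither

Δl = 0 − 0 = +0; l_i + l_f = 0.
E1 (Δl = ±1): not satisfied.
E2 (Δl = 0,±2, l_i+l_f ≥ 2): not satisfied.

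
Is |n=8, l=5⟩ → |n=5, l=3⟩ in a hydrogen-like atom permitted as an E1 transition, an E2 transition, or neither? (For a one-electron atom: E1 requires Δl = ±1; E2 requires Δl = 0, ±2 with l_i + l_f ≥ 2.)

Δl = 3 − 5 = -2; l_i + l_f = 8.
E1 (Δl = ±1): not satisfied.
E2 (Δl = 0,±2, l_i+l_f ≥ 2): satisfied.

E2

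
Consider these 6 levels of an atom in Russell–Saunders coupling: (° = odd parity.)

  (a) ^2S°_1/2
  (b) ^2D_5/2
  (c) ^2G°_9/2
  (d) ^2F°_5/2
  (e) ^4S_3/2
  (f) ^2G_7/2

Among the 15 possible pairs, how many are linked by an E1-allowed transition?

3

(a)–(b): forbidden (ΔL, ΔJ).
(a)–(c): forbidden (parity, ΔL, ΔJ).
(a)–(d): forbidden (parity, ΔL, ΔJ).
(a)–(e): forbidden (ΔS, ΔL).
(a)–(f): forbidden (ΔL, ΔJ).
(b)–(c): forbidden (ΔL, ΔJ).
(b)–(d): allowed.
(b)–(e): forbidden (parity, ΔS, ΔL).
(b)–(f): forbidden (parity, ΔL).
(c)–(d): forbidden (parity, ΔJ).
(c)–(e): forbidden (ΔS, ΔL, ΔJ).
(c)–(f): allowed.
(d)–(e): forbidden (ΔS, ΔL).
(d)–(f): allowed.
(e)–(f): forbidden (parity, ΔS, ΔL, ΔJ).
Allowed pairs: 3 of 15.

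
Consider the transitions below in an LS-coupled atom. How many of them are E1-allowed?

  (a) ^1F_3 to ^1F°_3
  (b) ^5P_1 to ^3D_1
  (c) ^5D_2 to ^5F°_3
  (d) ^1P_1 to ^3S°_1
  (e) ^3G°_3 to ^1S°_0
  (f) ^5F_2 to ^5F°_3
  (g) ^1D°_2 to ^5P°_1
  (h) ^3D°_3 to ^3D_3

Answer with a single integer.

(a) allowed
(b) forbidden (parity, ΔS fail)
(c) allowed
(d) forbidden (ΔS fails)
(e) forbidden (parity, ΔS, ΔL, ΔJ fail)
(f) allowed
(g) forbidden (parity, ΔS fail)
(h) allowed
Total allowed: 4 of 8.

4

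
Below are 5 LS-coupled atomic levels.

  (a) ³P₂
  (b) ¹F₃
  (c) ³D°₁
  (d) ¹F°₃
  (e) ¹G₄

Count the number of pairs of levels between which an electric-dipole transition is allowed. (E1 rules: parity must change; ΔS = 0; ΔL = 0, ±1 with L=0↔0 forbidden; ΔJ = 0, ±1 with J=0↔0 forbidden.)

(a)–(b): forbidden (parity, ΔS, ΔL).
(a)–(c): allowed.
(a)–(d): forbidden (ΔS, ΔL).
(a)–(e): forbidden (parity, ΔS, ΔL, ΔJ).
(b)–(c): forbidden (ΔS, ΔJ).
(b)–(d): allowed.
(b)–(e): forbidden (parity).
(c)–(d): forbidden (parity, ΔS, ΔJ).
(c)–(e): forbidden (ΔS, ΔL, ΔJ).
(d)–(e): allowed.
Allowed pairs: 3 of 10.

3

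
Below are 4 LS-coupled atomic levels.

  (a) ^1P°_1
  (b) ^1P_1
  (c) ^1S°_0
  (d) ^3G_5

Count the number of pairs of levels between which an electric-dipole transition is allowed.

2

(a)–(b): allowed.
(a)–(c): forbidden (parity).
(a)–(d): forbidden (ΔS, ΔL, ΔJ).
(b)–(c): allowed.
(b)–(d): forbidden (parity, ΔS, ΔL, ΔJ).
(c)–(d): forbidden (ΔS, ΔL, ΔJ).
Allowed pairs: 2 of 6.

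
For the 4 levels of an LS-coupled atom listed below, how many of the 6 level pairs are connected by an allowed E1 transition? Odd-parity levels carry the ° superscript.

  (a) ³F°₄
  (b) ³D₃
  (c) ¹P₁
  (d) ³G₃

(a)–(b): allowed.
(a)–(c): forbidden (ΔS, ΔL, ΔJ).
(a)–(d): allowed.
(b)–(c): forbidden (parity, ΔS, ΔJ).
(b)–(d): forbidden (parity, ΔL).
(c)–(d): forbidden (parity, ΔS, ΔL, ΔJ).
Allowed pairs: 2 of 6.

2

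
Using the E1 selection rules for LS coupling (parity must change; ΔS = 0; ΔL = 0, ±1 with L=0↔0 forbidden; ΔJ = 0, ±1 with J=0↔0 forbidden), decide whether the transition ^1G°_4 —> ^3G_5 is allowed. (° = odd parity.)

forbidden

Reading off the term symbols: S 0→1, L 4→4, J 4→5, parity odd→even.
Parity must change: odd → even — satisfied.
ΔS = 0: S: 0 → 1 — violated.
ΔL = 0, ±1 (not L=0↔0): L: 4 → 4, ΔL = +0 — satisfied.
ΔJ = 0, ±1 (not J=0↔0): J: 4 → 5, ΔJ = +1 — satisfied.
Rule(s) violated: ΔS.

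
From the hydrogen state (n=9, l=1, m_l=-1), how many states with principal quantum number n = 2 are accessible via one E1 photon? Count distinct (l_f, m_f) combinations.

1

E1 requires Δl = ±1, so l_f ∈ {0, 2}; with 0 ≤ l_f ≤ n_f−1 = 1, the allowed l_f values are {0}.
For l_f = 0: m_f ∈ {m_i−1, m_i, m_i+1} ∩ [−0, 0] = {0} → 1 state.
Total: 1.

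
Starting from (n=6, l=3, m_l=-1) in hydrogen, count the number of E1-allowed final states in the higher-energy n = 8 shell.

E1 requires Δl = ±1, so l_f ∈ {2, 4}; with 0 ≤ l_f ≤ n_f−1 = 7, the allowed l_f values are {2, 4}.
For l_f = 2: m_f ∈ {m_i−1, m_i, m_i+1} ∩ [−2, 2] = {-2, -1, 0} → 3 states.
For l_f = 4: m_f ∈ {m_i−1, m_i, m_i+1} ∩ [−4, 4] = {-2, -1, 0} → 3 states.
Total: 6.

6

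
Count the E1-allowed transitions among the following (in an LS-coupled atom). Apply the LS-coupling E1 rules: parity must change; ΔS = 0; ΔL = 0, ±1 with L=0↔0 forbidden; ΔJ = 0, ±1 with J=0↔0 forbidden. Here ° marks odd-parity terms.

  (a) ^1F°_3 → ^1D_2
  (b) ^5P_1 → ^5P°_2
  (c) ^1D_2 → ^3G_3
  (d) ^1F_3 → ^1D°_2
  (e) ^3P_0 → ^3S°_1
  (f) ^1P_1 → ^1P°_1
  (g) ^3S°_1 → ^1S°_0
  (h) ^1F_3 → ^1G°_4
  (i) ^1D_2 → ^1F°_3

(a) allowed
(b) allowed
(c) forbidden (parity, ΔS, ΔL fail)
(d) allowed
(e) allowed
(f) allowed
(g) forbidden (parity, ΔS, ΔL fail)
(h) allowed
(i) allowed
Total allowed: 7 of 9.

7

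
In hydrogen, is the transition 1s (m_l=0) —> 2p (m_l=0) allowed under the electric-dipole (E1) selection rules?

allowed

Δl = 1 − 0 = +1; the E1 rule Δl = ±1 is passes.
m_l: 0 → 0 (Δm_l = +0). |Δm_l| ≤ 1 passes.
All E1 selection rules are satisfied.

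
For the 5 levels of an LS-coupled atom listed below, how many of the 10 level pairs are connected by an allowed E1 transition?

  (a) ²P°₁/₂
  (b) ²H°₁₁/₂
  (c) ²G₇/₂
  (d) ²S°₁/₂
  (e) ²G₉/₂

(a)–(b): forbidden (parity, ΔL, ΔJ).
(a)–(c): forbidden (ΔL, ΔJ).
(a)–(d): forbidden (parity).
(a)–(e): forbidden (ΔL, ΔJ).
(b)–(c): forbidden (ΔJ).
(b)–(d): forbidden (parity, ΔL, ΔJ).
(b)–(e): allowed.
(c)–(d): forbidden (ΔL, ΔJ).
(c)–(e): forbidden (parity).
(d)–(e): forbidden (ΔL, ΔJ).
Allowed pairs: 1 of 10.

1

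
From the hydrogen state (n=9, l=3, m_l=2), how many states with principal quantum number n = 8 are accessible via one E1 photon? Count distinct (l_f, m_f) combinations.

5

E1 requires Δl = ±1, so l_f ∈ {2, 4}; with 0 ≤ l_f ≤ n_f−1 = 7, the allowed l_f values are {2, 4}.
For l_f = 2: m_f ∈ {m_i−1, m_i, m_i+1} ∩ [−2, 2] = {1, 2} → 2 states.
For l_f = 4: m_f ∈ {m_i−1, m_i, m_i+1} ∩ [−4, 4] = {1, 2, 3} → 3 states.
Total: 5.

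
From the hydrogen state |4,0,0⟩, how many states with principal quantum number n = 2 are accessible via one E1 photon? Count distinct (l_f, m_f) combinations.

3

E1 requires Δl = ±1, so l_f ∈ {-1, 1}; with 0 ≤ l_f ≤ n_f−1 = 1, the allowed l_f values are {1}.
For l_f = 1: m_f ∈ {m_i−1, m_i, m_i+1} ∩ [−1, 1] = {-1, 0, 1} → 3 states.
Total: 3.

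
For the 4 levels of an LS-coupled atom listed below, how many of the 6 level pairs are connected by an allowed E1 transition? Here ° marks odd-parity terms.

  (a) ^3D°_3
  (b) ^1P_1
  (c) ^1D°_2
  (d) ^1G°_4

(a)–(b): forbidden (ΔS, ΔJ).
(a)–(c): forbidden (parity, ΔS).
(a)–(d): forbidden (parity, ΔS, ΔL).
(b)–(c): allowed.
(b)–(d): forbidden (ΔL, ΔJ).
(c)–(d): forbidden (parity, ΔL, ΔJ).
Allowed pairs: 1 of 6.

1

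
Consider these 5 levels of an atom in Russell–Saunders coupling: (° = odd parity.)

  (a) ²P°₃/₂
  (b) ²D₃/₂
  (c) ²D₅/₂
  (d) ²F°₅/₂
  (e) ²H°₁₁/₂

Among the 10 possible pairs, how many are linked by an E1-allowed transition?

4

(a)–(b): allowed.
(a)–(c): allowed.
(a)–(d): forbidden (parity, ΔL).
(a)–(e): forbidden (parity, ΔL, ΔJ).
(b)–(c): forbidden (parity).
(b)–(d): allowed.
(b)–(e): forbidden (ΔL, ΔJ).
(c)–(d): allowed.
(c)–(e): forbidden (ΔL, ΔJ).
(d)–(e): forbidden (parity, ΔL, ΔJ).
Allowed pairs: 4 of 10.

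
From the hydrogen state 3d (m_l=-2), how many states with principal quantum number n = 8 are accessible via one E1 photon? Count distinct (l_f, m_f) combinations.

4

E1 requires Δl = ±1, so l_f ∈ {1, 3}; with 0 ≤ l_f ≤ n_f−1 = 7, the allowed l_f values are {1, 3}.
For l_f = 1: m_f ∈ {m_i−1, m_i, m_i+1} ∩ [−1, 1] = {-1} → 1 state.
For l_f = 3: m_f ∈ {m_i−1, m_i, m_i+1} ∩ [−3, 3] = {-3, -2, -1} → 3 states.
Total: 4.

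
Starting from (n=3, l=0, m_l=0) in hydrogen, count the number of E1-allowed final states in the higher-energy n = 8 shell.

3

E1 requires Δl = ±1, so l_f ∈ {-1, 1}; with 0 ≤ l_f ≤ n_f−1 = 7, the allowed l_f values are {1}.
For l_f = 1: m_f ∈ {m_i−1, m_i, m_i+1} ∩ [−1, 1] = {-1, 0, 1} → 3 states.
Total: 3.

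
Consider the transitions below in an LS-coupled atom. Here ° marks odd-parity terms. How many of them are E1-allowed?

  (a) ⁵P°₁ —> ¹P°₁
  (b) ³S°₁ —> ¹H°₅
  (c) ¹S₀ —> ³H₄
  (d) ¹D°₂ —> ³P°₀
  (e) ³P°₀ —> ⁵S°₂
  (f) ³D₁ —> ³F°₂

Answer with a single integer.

1

(a) forbidden (parity, ΔS fail)
(b) forbidden (parity, ΔS, ΔL, ΔJ fail)
(c) forbidden (parity, ΔS, ΔL, ΔJ fail)
(d) forbidden (parity, ΔS, ΔJ fail)
(e) forbidden (parity, ΔS, ΔJ fail)
(f) allowed
Total allowed: 1 of 6.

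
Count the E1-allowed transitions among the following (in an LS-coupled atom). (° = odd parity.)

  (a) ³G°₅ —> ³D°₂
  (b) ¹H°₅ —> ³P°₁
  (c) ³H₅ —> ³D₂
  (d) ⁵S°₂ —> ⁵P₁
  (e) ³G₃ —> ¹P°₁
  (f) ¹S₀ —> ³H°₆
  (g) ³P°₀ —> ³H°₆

(a) forbidden (parity, ΔL, ΔJ fail)
(b) forbidden (parity, ΔS, ΔL, ΔJ fail)
(c) forbidden (parity, ΔL, ΔJ fail)
(d) allowed
(e) forbidden (ΔS, ΔL, ΔJ fail)
(f) forbidden (ΔS, ΔL, ΔJ fail)
(g) forbidden (parity, ΔL, ΔJ fail)
Total allowed: 1 of 7.

1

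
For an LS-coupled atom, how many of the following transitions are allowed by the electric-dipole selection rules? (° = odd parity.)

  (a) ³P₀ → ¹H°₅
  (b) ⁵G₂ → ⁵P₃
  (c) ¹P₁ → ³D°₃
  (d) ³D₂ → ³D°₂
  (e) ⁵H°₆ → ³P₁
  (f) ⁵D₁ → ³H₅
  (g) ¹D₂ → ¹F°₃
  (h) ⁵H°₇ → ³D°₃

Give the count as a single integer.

(a) forbidden (ΔS, ΔL, ΔJ fail)
(b) forbidden (parity, ΔL fail)
(c) forbidden (ΔS, ΔJ fail)
(d) allowed
(e) forbidden (ΔS, ΔL, ΔJ fail)
(f) forbidden (parity, ΔS, ΔL, ΔJ fail)
(g) allowed
(h) forbidden (parity, ΔS, ΔL, ΔJ fail)
Total allowed: 2 of 8.

2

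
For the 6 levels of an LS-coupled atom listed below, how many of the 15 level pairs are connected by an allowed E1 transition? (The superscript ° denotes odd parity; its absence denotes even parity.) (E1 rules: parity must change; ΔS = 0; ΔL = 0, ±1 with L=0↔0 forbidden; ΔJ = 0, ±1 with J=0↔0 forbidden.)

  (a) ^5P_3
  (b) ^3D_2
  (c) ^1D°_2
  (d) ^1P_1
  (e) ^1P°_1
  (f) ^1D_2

(a)–(b): forbidden (parity, ΔS).
(a)–(c): forbidden (ΔS).
(a)–(d): forbidden (parity, ΔS, ΔJ).
(a)–(e): forbidden (ΔS, ΔJ).
(a)–(f): forbidden (parity, ΔS).
(b)–(c): forbidden (ΔS).
(b)–(d): forbidden (parity, ΔS).
(b)–(e): forbidden (ΔS).
(b)–(f): forbidden (parity, ΔS).
(c)–(d): allowed.
(c)–(e): forbidden (parity).
(c)–(f): allowed.
(d)–(e): allowed.
(d)–(f): forbidden (parity).
(e)–(f): allowed.
Allowed pairs: 4 of 15.

4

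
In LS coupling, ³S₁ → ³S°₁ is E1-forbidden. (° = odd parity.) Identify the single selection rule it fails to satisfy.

the L=0 ↔ L=0 exclusion

Initial level: S=1, L=0, J=1, parity even. Final level: S=1, L=0, J=1, parity odd.
Parity must change: even → odd — satisfied.
ΔS = 0: S: 1 → 1 — satisfied.
ΔL = 0, ±1 (not L=0↔0): L: 0 → 0, ΔL = +0 — violated.
ΔJ = 0, ±1 (not J=0↔0): J: 1 → 1, ΔJ = +0 — satisfied.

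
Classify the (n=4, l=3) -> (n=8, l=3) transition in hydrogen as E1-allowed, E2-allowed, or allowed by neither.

Δl = 3 − 3 = +0; l_i + l_f = 6.
E1 (Δl = ±1): not satisfied.
E2 (Δl = 0,±2, l_i+l_f ≥ 2): satisfied.

E2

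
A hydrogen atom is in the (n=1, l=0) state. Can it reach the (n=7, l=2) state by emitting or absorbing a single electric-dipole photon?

forbidden

Initial l = 0, final l = 2, so Δl = +2. E1 requires Δl = ±1: ✗.
The transition is electric-dipole forbidden.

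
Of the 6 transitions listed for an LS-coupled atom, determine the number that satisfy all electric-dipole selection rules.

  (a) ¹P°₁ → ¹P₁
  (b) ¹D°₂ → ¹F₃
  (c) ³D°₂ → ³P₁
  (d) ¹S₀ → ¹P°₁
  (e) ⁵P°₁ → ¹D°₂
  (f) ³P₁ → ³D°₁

5

(a) allowed
(b) allowed
(c) allowed
(d) allowed
(e) forbidden (parity, ΔS fail)
(f) allowed
Total allowed: 5 of 6.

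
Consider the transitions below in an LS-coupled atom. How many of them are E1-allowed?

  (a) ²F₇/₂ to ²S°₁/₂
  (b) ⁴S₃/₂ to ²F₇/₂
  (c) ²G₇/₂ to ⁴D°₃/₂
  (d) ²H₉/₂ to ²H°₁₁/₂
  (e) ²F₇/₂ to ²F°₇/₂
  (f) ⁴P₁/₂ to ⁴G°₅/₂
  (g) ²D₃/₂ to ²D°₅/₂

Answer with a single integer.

(a) forbidden (ΔL, ΔJ fail)
(b) forbidden (parity, ΔS, ΔL, ΔJ fail)
(c) forbidden (ΔS, ΔL, ΔJ fail)
(d) allowed
(e) allowed
(f) forbidden (ΔL, ΔJ fail)
(g) allowed
Total allowed: 3 of 7.

3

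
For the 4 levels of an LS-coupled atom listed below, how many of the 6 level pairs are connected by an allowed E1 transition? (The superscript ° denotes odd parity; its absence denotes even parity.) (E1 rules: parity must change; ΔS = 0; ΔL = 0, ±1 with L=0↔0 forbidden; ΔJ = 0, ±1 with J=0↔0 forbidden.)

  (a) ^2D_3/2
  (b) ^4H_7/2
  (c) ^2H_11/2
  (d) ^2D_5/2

(a)–(b): forbidden (parity, ΔS, ΔL, ΔJ).
(a)–(c): forbidden (parity, ΔL, ΔJ).
(a)–(d): forbidden (parity).
(b)–(c): forbidden (parity, ΔS, ΔJ).
(b)–(d): forbidden (parity, ΔS, ΔL).
(c)–(d): forbidden (parity, ΔL, ΔJ).
Allowed pairs: 0 of 6.

0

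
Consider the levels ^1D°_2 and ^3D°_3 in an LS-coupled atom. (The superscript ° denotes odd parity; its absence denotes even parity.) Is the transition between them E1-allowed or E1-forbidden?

forbidden

Initial level: S=0, L=2, J=2, parity odd. Final level: S=1, L=2, J=3, parity odd.
Parity must change: odd → odd — violated.
ΔS = 0: S: 0 → 1 — violated.
ΔL = 0, ±1 (not L=0↔0): L: 2 → 2, ΔL = +0 — satisfied.
ΔJ = 0, ±1 (not J=0↔0): J: 2 → 3, ΔJ = +1 — satisfied.
Rule(s) violated: parity, ΔS.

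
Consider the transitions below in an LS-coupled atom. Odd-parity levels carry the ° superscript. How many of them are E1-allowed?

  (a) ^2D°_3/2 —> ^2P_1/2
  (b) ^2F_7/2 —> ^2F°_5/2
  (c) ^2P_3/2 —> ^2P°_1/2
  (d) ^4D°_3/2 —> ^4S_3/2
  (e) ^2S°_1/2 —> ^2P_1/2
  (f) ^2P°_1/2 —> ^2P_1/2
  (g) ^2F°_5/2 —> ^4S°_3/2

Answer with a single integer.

(a) allowed
(b) allowed
(c) allowed
(d) forbidden (ΔL fails)
(e) allowed
(f) allowed
(g) forbidden (parity, ΔS, ΔL fail)
Total allowed: 5 of 7.

5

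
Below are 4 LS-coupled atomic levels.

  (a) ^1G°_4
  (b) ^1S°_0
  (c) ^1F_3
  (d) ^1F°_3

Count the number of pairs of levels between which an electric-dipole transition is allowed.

2

(a)–(b): forbidden (parity, ΔL, ΔJ).
(a)–(c): allowed.
(a)–(d): forbidden (parity).
(b)–(c): forbidden (ΔL, ΔJ).
(b)–(d): forbidden (parity, ΔL, ΔJ).
(c)–(d): allowed.
Allowed pairs: 2 of 6.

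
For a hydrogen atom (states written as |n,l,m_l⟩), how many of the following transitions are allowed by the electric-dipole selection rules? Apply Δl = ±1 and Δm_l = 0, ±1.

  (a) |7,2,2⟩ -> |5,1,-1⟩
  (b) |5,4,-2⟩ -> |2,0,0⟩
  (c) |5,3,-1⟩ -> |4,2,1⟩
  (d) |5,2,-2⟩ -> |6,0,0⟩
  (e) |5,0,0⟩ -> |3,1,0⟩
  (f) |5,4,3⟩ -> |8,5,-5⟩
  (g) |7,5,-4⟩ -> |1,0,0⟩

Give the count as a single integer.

1

(a) forbidden — Δm_l = -3 (E1 requires Δm_l = 0, ±1)
(b) forbidden — Δl = -4 (E1 requires Δl = ±1); Δm_l = +2 (E1 requires Δm_l = 0, ±1)
(c) forbidden — Δm_l = +2 (E1 requires Δm_l = 0, ±1)
(d) forbidden — Δl = -2 (E1 requires Δl = ±1); Δm_l = +2 (E1 requires Δm_l = 0, ±1)
(e) allowed
(f) forbidden — Δm_l = -8 (E1 requires Δm_l = 0, ±1)
(g) forbidden — Δl = -5 (E1 requires Δl = ±1); Δm_l = +4 (E1 requires Δm_l = 0, ±1)
Total allowed: 1 of 7.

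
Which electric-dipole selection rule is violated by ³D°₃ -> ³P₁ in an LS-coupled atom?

Reading off the term symbols: S 1→1, L 2→1, J 3→1, parity odd→even.
ΔS = 0: S: 1 → 1 — ✓.
ΔJ = 0, ±1 (not J=0↔0): J: 3 → 1, ΔJ = -2 — ✗.
Parity must change: odd → even — ✓.
ΔL = 0, ±1 (not L=0↔0): L: 2 → 1, ΔL = -1 — ✓.

the ΔJ = 0, ±1 rule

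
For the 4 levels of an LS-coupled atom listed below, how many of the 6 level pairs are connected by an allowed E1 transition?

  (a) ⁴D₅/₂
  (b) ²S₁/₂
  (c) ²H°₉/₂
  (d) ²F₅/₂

(a)–(b): forbidden (parity, ΔS, ΔL, ΔJ).
(a)–(c): forbidden (ΔS, ΔL, ΔJ).
(a)–(d): forbidden (parity, ΔS).
(b)–(c): forbidden (ΔL, ΔJ).
(b)–(d): forbidden (parity, ΔL, ΔJ).
(c)–(d): forbidden (ΔL, ΔJ).
Allowed pairs: 0 of 6.

0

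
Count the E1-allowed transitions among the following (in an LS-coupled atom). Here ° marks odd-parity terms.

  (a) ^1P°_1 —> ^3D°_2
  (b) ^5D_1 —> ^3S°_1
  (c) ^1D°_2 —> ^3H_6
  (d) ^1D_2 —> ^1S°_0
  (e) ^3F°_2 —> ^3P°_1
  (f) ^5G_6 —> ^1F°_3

0

(a) forbidden (parity, ΔS fail)
(b) forbidden (ΔS, ΔL fail)
(c) forbidden (ΔS, ΔL, ΔJ fail)
(d) forbidden (ΔL, ΔJ fail)
(e) forbidden (parity, ΔL fail)
(f) forbidden (ΔS, ΔJ fail)
Total allowed: 0 of 6.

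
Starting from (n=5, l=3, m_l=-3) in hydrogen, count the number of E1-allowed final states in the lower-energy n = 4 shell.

1

E1 requires Δl = ±1, so l_f ∈ {2, 4}; with 0 ≤ l_f ≤ n_f−1 = 3, the allowed l_f values are {2}.
For l_f = 2: m_f ∈ {m_i−1, m_i, m_i+1} ∩ [−2, 2] = {-2} → 1 state.
Total: 1.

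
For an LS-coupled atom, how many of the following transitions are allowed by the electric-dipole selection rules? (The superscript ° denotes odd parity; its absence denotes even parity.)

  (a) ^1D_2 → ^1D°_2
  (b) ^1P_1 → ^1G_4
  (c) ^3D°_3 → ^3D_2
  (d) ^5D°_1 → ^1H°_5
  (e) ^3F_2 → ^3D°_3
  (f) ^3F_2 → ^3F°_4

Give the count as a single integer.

(a) allowed
(b) forbidden (parity, ΔL, ΔJ fail)
(c) allowed
(d) forbidden (parity, ΔS, ΔL, ΔJ fail)
(e) allowed
(f) forbidden (ΔJ fails)
Total allowed: 3 of 6.

3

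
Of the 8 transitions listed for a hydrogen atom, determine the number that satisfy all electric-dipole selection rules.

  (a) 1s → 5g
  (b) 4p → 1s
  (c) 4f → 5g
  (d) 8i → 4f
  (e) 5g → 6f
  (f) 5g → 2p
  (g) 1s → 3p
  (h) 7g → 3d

(a) forbidden — Δl = +4 (E1 requires Δl = ±1)
(b) allowed
(c) allowed
(d) forbidden — Δl = -3 (E1 requires Δl = ±1)
(e) allowed
(f) forbidden — Δl = -3 (E1 requires Δl = ±1)
(g) allowed
(h) forbidden — Δl = -2 (E1 requires Δl = ±1)
Total allowed: 4 of 8.

4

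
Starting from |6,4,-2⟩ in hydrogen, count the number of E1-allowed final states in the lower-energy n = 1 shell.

0

E1 requires l_f ∈ {3, 5}, but neither lies in [0, 0], so no final state is reachable.
Total: 0.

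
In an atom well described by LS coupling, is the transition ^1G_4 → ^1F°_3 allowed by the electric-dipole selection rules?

allowed

Parity must change: even → odd — satisfied.
ΔS = 0: S: 0 → 0 — satisfied.
ΔL = 0, ±1 (not L=0↔0): L: 4 → 3, ΔL = -1 — satisfied.
ΔJ = 0, ±1 (not J=0↔0): J: 4 → 3, ΔJ = -1 — satisfied.
All four E1 rules are satisfied.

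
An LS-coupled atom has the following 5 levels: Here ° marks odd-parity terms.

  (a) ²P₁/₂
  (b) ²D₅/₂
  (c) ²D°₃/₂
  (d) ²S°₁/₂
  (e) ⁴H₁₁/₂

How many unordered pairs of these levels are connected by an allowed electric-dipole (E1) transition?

3

(a)–(b): forbidden (parity, ΔJ).
(a)–(c): allowed.
(a)–(d): allowed.
(a)–(e): forbidden (parity, ΔS, ΔL, ΔJ).
(b)–(c): allowed.
(b)–(d): forbidden (ΔL, ΔJ).
(b)–(e): forbidden (parity, ΔS, ΔL, ΔJ).
(c)–(d): forbidden (parity, ΔL).
(c)–(e): forbidden (ΔS, ΔL, ΔJ).
(d)–(e): forbidden (ΔS, ΔL, ΔJ).
Allowed pairs: 3 of 10.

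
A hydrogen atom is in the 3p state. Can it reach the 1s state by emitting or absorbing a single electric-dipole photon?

allowed

l: 1 → 0 (Δl = -1). Δl = ±1 satisfied.
All E1 selection rules are satisfied.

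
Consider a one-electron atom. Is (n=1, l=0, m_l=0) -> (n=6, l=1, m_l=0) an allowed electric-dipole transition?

allowed

Initial l = 0, final l = 1, so Δl = +1. E1 requires Δl = ±1: ok.
Δm_l = 0 − (0) = +0. E1 requires Δm_l = 0, ±1: ok.
All E1 selection rules are satisfied.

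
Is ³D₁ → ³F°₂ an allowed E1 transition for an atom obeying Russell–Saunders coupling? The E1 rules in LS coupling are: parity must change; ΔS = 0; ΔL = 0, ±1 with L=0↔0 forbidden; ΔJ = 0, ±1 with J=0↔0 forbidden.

allowed

Initial level: S=1, L=2, J=1, parity even. Final level: S=1, L=3, J=2, parity odd.
Parity must change: even → odd — passes.
ΔS = 0: S: 1 → 1 — passes.
ΔL = 0, ±1 (not L=0↔0): L: 2 → 3, ΔL = +1 — passes.
ΔJ = 0, ±1 (not J=0↔0): J: 1 → 2, ΔJ = +1 — passes.
All four E1 rules are satisfied.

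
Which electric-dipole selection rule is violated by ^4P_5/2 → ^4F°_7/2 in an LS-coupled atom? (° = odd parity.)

Reading off the term symbols: S 3/2→3/2, L 1→3, J 5/2→7/2, parity even→odd.
ΔL = 0, ±1 (not L=0↔0): L: 1 → 3, ΔL = +2 — fails.
Parity must change: even → odd — ok.
ΔJ = 0, ±1 (not J=0↔0): J: 5/2 → 7/2, ΔJ = +1 — ok.
ΔS = 0: S: 3/2 → 3/2 — ok.

the ΔL = 0, ±1 rule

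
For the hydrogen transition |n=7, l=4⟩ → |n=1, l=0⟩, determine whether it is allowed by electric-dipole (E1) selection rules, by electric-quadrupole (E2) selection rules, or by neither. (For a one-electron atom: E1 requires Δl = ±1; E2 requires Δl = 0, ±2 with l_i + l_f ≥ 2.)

neither

Δl = 0 − 4 = -4; l_i + l_f = 4.
E1 (Δl = ±1): not satisfied.
E2 (Δl = 0,±2, l_i+l_f ≥ 2): not satisfied.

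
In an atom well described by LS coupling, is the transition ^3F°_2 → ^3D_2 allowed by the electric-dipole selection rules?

Parity must change: odd → even — ok.
ΔS = 0: S: 1 → 1 — ok.
ΔL = 0, ±1 (not L=0↔0): L: 3 → 2, ΔL = -1 — ok.
ΔJ = 0, ±1 (not J=0↔0): J: 2 → 2, ΔJ = +0 — ok.
All four E1 rules are satisfied.

allowed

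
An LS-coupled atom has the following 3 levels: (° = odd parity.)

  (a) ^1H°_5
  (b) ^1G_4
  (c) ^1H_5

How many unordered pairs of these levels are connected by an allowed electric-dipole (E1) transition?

(a)–(b): allowed.
(a)–(c): allowed.
(b)–(c): forbidden (parity).
Allowed pairs: 2 of 3.

2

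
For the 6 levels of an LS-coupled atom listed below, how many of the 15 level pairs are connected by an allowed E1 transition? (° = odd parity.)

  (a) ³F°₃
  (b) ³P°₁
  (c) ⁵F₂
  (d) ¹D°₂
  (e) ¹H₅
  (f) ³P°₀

0

(a)–(b): forbidden (parity, ΔL, ΔJ).
(a)–(c): forbidden (ΔS).
(a)–(d): forbidden (parity, ΔS).
(a)–(e): forbidden (ΔS, ΔL, ΔJ).
(a)–(f): forbidden (parity, ΔL, ΔJ).
(b)–(c): forbidden (ΔS, ΔL).
(b)–(d): forbidden (parity, ΔS).
(b)–(e): forbidden (ΔS, ΔL, ΔJ).
(b)–(f): forbidden (parity).
(c)–(d): forbidden (ΔS).
(c)–(e): forbidden (parity, ΔS, ΔL, ΔJ).
(c)–(f): forbidden (ΔS, ΔL, ΔJ).
(d)–(e): forbidden (ΔL, ΔJ).
(d)–(f): forbidden (parity, ΔS, ΔJ).
(e)–(f): forbidden (ΔS, ΔL, ΔJ).
Allowed pairs: 0 of 15.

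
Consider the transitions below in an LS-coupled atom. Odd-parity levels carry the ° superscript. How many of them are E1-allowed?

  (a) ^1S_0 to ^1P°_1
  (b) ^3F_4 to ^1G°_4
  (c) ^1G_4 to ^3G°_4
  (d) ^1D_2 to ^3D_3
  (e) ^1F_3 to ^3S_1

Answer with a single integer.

(a) allowed
(b) forbidden (ΔS fails)
(c) forbidden (ΔS fails)
(d) forbidden (parity, ΔS fail)
(e) forbidden (parity, ΔS, ΔL, ΔJ fail)
Total allowed: 1 of 5.

1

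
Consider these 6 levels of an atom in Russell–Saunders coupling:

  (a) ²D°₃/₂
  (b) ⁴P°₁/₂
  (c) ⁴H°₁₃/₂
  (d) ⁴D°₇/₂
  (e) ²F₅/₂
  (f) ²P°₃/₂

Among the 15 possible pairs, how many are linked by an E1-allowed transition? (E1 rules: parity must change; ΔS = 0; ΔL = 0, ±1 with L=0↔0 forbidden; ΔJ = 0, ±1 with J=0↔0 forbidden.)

1

(a)–(b): forbidden (parity, ΔS).
(a)–(c): forbidden (parity, ΔS, ΔL, ΔJ).
(a)–(d): forbidden (parity, ΔS, ΔJ).
(a)–(e): allowed.
(a)–(f): forbidden (parity).
(b)–(c): forbidden (parity, ΔL, ΔJ).
(b)–(d): forbidden (parity, ΔJ).
(b)–(e): forbidden (ΔS, ΔL, ΔJ).
(b)–(f): forbidden (parity, ΔS).
(c)–(d): forbidden (parity, ΔL, ΔJ).
(c)–(e): forbidden (ΔS, ΔL, ΔJ).
(c)–(f): forbidden (parity, ΔS, ΔL, ΔJ).
(d)–(e): forbidden (ΔS).
(d)–(f): forbidden (parity, ΔS, ΔJ).
(e)–(f): forbidden (ΔL).
Allowed pairs: 1 of 15.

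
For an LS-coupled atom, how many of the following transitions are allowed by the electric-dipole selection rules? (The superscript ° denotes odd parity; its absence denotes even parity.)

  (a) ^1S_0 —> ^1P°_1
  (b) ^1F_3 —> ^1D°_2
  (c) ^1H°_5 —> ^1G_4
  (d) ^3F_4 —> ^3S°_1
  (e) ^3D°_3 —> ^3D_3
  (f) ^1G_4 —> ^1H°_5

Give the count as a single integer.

5

(a) allowed
(b) allowed
(c) allowed
(d) forbidden (ΔL, ΔJ fail)
(e) allowed
(f) allowed
Total allowed: 5 of 6.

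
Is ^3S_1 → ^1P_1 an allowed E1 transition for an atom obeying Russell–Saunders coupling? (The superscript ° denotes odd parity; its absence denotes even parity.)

forbidden

Reading off the term symbols: S 1→0, L 0→1, J 1→1, parity even→even.
Parity must change: even → even — fails.
ΔS = 0: S: 1 → 0 — fails.
ΔL = 0, ±1 (not L=0↔0): L: 0 → 1, ΔL = +1 — passes.
ΔJ = 0, ±1 (not J=0↔0): J: 1 → 1, ΔJ = +0 — passes.
Rule(s) violated: parity, ΔS.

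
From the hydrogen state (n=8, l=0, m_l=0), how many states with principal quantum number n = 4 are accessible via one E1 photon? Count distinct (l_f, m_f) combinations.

3

E1 requires Δl = ±1, so l_f ∈ {-1, 1}; with 0 ≤ l_f ≤ n_f−1 = 3, the allowed l_f values are {1}.
For l_f = 1: m_f ∈ {m_i−1, m_i, m_i+1} ∩ [−1, 1] = {-1, 0, 1} → 3 states.
Total: 3.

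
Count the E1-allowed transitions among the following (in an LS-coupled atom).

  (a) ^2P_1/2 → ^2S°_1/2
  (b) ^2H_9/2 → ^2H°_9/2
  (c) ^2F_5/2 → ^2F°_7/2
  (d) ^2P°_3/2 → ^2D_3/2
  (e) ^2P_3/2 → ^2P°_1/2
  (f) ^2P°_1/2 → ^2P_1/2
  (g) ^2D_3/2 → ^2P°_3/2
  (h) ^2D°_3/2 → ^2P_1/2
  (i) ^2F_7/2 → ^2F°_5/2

9

(a) allowed
(b) allowed
(c) allowed
(d) allowed
(e) allowed
(f) allowed
(g) allowed
(h) allowed
(i) allowed
Total allowed: 9 of 9.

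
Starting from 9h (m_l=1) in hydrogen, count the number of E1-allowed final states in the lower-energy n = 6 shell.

E1 requires Δl = ±1, so l_f ∈ {4, 6}; with 0 ≤ l_f ≤ n_f−1 = 5, the allowed l_f values are {4}.
For l_f = 4: m_f ∈ {m_i−1, m_i, m_i+1} ∩ [−4, 4] = {0, 1, 2} → 3 states.
Total: 3.

3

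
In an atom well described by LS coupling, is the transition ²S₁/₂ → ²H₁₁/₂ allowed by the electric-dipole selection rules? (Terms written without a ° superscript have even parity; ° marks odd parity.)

forbidden

Initial level: S=1/2, L=0, J=1/2, parity even. Final level: S=1/2, L=5, J=11/2, parity even.
ΔJ = 0, ±1 (not J=0↔0): J: 1/2 → 11/2, ΔJ = +5 — ✗.
ΔL = 0, ±1 (not L=0↔0): L: 0 → 5, ΔL = +5 — ✗.
ΔS = 0: S: 1/2 → 1/2 — ✓.
Parity must change: even → even — ✗.
Rule(s) violated: parity, ΔL, ΔJ.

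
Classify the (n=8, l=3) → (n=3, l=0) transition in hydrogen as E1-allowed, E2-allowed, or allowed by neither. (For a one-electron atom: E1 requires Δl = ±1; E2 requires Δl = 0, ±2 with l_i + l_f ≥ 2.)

Δl = 0 − 3 = -3; l_i + l_f = 3.
E1 (Δl = ±1): not satisfied.
E2 (Δl = 0,±2, l_i+l_f ≥ 2): not satisfied.

neither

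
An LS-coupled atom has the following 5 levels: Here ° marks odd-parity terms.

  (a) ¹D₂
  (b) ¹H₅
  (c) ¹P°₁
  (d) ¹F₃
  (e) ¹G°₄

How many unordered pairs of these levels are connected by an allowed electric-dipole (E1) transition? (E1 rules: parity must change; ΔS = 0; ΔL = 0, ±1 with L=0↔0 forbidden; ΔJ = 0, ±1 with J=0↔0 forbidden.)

3

(a)–(b): forbidden (parity, ΔL, ΔJ).
(a)–(c): allowed.
(a)–(d): forbidden (parity).
(a)–(e): forbidden (ΔL, ΔJ).
(b)–(c): forbidden (ΔL, ΔJ).
(b)–(d): forbidden (parity, ΔL, ΔJ).
(b)–(e): allowed.
(c)–(d): forbidden (ΔL, ΔJ).
(c)–(e): forbidden (parity, ΔL, ΔJ).
(d)–(e): allowed.
Allowed pairs: 3 of 10.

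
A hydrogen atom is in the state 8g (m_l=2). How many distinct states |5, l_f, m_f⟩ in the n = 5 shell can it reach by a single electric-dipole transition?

E1 requires Δl = ±1, so l_f ∈ {3, 5}; with 0 ≤ l_f ≤ n_f−1 = 4, the allowed l_f values are {3}.
For l_f = 3: m_f ∈ {m_i−1, m_i, m_i+1} ∩ [−3, 3] = {1, 2, 3} → 3 states.
Total: 3.

3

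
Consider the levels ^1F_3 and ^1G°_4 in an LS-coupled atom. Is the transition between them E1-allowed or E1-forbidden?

allowed

Reading off the term symbols: S 0→0, L 3→4, J 3→4, parity even→odd.
Parity must change: even → odd — satisfied.
ΔS = 0: S: 0 → 0 — satisfied.
ΔL = 0, ±1 (not L=0↔0): L: 3 → 4, ΔL = +1 — satisfied.
ΔJ = 0, ±1 (not J=0↔0): J: 3 → 4, ΔJ = +1 — satisfied.
All four E1 rules are satisfied.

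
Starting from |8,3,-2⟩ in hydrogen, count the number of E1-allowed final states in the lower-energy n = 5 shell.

E1 requires Δl = ±1, so l_f ∈ {2, 4}; with 0 ≤ l_f ≤ n_f−1 = 4, the allowed l_f values are {2, 4}.
For l_f = 2: m_f ∈ {m_i−1, m_i, m_i+1} ∩ [−2, 2] = {-2, -1} → 2 states.
For l_f = 4: m_f ∈ {m_i−1, m_i, m_i+1} ∩ [−4, 4] = {-3, -2, -1} → 3 states.
Total: 5.

5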